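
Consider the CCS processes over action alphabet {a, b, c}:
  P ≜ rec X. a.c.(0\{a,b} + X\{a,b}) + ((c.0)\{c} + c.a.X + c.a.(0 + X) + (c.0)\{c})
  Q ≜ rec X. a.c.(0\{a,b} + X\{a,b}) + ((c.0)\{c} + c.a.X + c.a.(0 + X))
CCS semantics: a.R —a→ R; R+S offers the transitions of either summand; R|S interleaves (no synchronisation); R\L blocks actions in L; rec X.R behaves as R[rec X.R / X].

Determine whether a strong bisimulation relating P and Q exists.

P ~ Q

Reachable graph of P (8 states):
  p0 = rec X. a.c.(0\{a,b} + X\{a,b}) + ((c.0)\{c} + c.a.X + c.a.(0 + X) + (c.0)\{c}) has moves =a=> p1, =c=> p2, =c=> p3
  p1 = c.(0\{a,b} + (rec X. a.c.(0\{a,b} + X\{a,b}) + ((c.0)\{c} + c.a.X + c.a.(0 + X) + (c.0)\{c}))\{a,b}) has moves =c=> p4
  p2 = a.(0 + (rec X. a.c.(0\{a,b} + X\{a,b}) + ((c.0)\{c} + c.a.X + c.a.(0 + X) + (c.0)\{c}))) has moves =a=> p5
  p3 = a.(rec X. a.c.(0\{a,b} + X\{a,b}) + ((c.0)\{c} + c.a.X + c.a.(0 + X) + (c.0)\{c})) has moves =a=> p0
  p4 = 0\{a,b} + (rec X. a.c.(0\{a,b} + X\{a,b}) + ((c.0)\{c} + c.a.X + c.a.(0 + X) + (c.0)\{c}))\{a,b} has moves =c=> p6, =c=> p7
  p5 = 0 + (rec X. a.c.(0\{a,b} + X\{a,b}) + ((c.0)\{c} + c.a.X + c.a.(0 + X) + (c.0)\{c})) has moves =a=> p1, =c=> p2, =c=> p3
  p6 = (a.(0 + (rec X. a.c.(0\{a,b} + X\{a,b}) + ((c.0)\{c} + c.a.X + c.a.(0 + X) + (c.0)\{c}))))\{a,b} has moves ∅
  p7 = (a.(rec X. a.c.(0\{a,b} + X\{a,b}) + ((c.0)\{c} + c.a.X + c.a.(0 + X) + (c.0)\{c})))\{a,b} has moves ∅
Reachable graph of Q (8 states):
  q0 = rec X. a.c.(0\{a,b} + X\{a,b}) + ((c.0)\{c} + c.a.X + c.a.(0 + X)) has moves =a=> q1, =c=> q2, =c=> q3
  q1 = c.(0\{a,b} + (rec X. a.c.(0\{a,b} + X\{a,b}) + ((c.0)\{c} + c.a.X + c.a.(0 + X)))\{a,b}) has moves =c=> q4
  q2 = a.(0 + (rec X. a.c.(0\{a,b} + X\{a,b}) + ((c.0)\{c} + c.a.X + c.a.(0 + X)))) has moves =a=> q5
  q3 = a.(rec X. a.c.(0\{a,b} + X\{a,b}) + ((c.0)\{c} + c.a.X + c.a.(0 + X))) has moves =a=> q0
  q4 = 0\{a,b} + (rec X. a.c.(0\{a,b} + X\{a,b}) + ((c.0)\{c} + c.a.X + c.a.(0 + X)))\{a,b} has moves =c=> q6, =c=> q7
  q5 = 0 + (rec X. a.c.(0\{a,b} + X\{a,b}) + ((c.0)\{c} + c.a.X + c.a.(0 + X))) has moves =a=> q1, =c=> q2, =c=> q3
  q6 = (a.(0 + (rec X. a.c.(0\{a,b} + X\{a,b}) + ((c.0)\{c} + c.a.X + c.a.(0 + X)))))\{a,b} has moves ∅
  q7 = (a.(rec X. a.c.(0\{a,b} + X\{a,b}) + ((c.0)\{c} + c.a.X + c.a.(0 + X))))\{a,b} has moves ∅
Partition-refinement fixed point:
  B0 = {p0, p5, q0, q5}
  B1 = {p1, q1}
  B2 = {p4, q4}
  B3 = {p6, p7, q6, q7}
  B4 = {p2, p3, q2, q3}
p0 ∈ B0, q0 ∈ B0 → same block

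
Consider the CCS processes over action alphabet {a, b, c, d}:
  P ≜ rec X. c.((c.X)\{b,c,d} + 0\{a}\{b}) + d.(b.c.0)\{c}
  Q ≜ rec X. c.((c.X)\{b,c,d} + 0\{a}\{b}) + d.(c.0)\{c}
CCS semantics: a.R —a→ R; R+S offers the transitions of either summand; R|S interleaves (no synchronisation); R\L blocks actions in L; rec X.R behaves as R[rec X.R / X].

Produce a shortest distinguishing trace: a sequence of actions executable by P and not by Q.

db

Reachable graph of P (4 states):
  s0 = rec X. c.((c.X)\{b,c,d} + 0\{a}\{b}) + d.(b.c.0)\{c} → --c--▸ s1, --d--▸ s2
  s1 = (c.(rec X. c.((c.X)\{b,c,d} + 0\{a}\{b}) + d.(b.c.0)\{c}))\{b,c,d} + 0\{a}\{b} → stopped
  s2 = (b.c.0)\{c} → --b--▸ s3
  s3 = (c.0)\{c} → stopped
Reachable graph of Q (3 states):
  t0 = rec X. c.((c.X)\{b,c,d} + 0\{a}\{b}) + d.(c.0)\{c} → --c--▸ t1, --d--▸ t2
  t1 = (c.(rec X. c.((c.X)\{b,c,d} + 0\{a}\{b}) + d.(c.0)\{c}))\{b,c,d} + 0\{a}\{b} → stopped
  t2 = (c.0)\{c} → stopped
Run σ = ⟨db⟩ on P: start {s0}
  [1] d ⇒ {s2}
  [2] b ⇒ {s3}
  ✓ P
Run σ = ⟨db⟩ on Q: start {t0}
  [1] d ⇒ {t2}
  [2] b ⇒ ∅ (Q stuck)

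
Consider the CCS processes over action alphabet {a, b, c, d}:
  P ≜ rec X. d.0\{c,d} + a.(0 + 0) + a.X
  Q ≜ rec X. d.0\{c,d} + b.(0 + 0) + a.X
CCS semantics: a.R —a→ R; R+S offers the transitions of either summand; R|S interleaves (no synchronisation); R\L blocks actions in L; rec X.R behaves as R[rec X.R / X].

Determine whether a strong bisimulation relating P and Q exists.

P ≁ Q

LTS(P): 3 reachable states
  s0 = rec X. d.0\{c,d} + a.(0 + 0) + a.X ⊢ ··a··> s0, ··a··> s1, ··d··> s2
  s1 = 0 + 0 ⊢ deadlocked
  s2 = 0\{c,d} ⊢ deadlocked
LTS(Q): 3 reachable states
  t0 = rec X. d.0\{c,d} + b.(0 + 0) + a.X ⊢ ··a··> t0, ··b··> t1, ··d··> t2
  t1 = 0 + 0 ⊢ deadlocked
  t2 = 0\{c,d} ⊢ deadlocked
Partition-refinement fixed point:
  B0 = {s0}
  B1 = {s1, s2, t1, t2}
  B2 = {t0}
s0 ∈ B0, t0 ∈ B2 → different blocks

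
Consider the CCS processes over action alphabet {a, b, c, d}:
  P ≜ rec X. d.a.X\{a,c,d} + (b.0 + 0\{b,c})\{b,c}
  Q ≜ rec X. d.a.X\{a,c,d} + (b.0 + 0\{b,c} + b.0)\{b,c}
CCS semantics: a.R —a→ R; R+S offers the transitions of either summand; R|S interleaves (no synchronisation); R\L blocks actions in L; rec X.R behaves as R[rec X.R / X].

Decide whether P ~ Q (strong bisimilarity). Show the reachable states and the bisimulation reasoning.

P's transition system — 3 states:
  m0 = rec X. d.a.X\{a,c,d} + (b.0 + 0\{b,c})\{b,c} has moves -d-> m1
  m1 = a.(rec X. d.a.X\{a,c,d} + (b.0 + 0\{b,c})\{b,c})\{a,c,d} has moves -a-> m2
  m2 = (rec X. d.a.X\{a,c,d} + (b.0 + 0\{b,c})\{b,c})\{a,c,d} has moves ·
Q's transition system — 3 states:
  n0 = rec X. d.a.X\{a,c,d} + (b.0 + 0\{b,c} + b.0)\{b,c} has moves -d-> n1
  n1 = a.(rec X. d.a.X\{a,c,d} + (b.0 + 0\{b,c} + b.0)\{b,c})\{a,c,d} has moves -a-> n2
  n2 = (rec X. d.a.X\{a,c,d} + (b.0 + 0\{b,c} + b.0)\{b,c})\{a,c,d} has moves ·
Bisimilarity quotient blocks:
  B0 = {m0, n0}
  B1 = {m1, n1}
  B2 = {m2, n2}
m0 ∈ B0, n0 ∈ B0 → same block

P ~ Q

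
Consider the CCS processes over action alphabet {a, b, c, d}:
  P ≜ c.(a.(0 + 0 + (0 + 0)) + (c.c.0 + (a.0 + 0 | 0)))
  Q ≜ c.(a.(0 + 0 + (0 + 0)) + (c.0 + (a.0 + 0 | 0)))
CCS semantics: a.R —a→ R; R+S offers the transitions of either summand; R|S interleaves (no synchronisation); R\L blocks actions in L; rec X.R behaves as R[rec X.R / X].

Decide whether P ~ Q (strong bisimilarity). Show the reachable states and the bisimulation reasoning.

Reachable graph of P (5 states):
  m0 = c.(a.(0 + 0 + (0 + 0)) + (c.c.0 + (a.0 + 0 | 0))) ⊢ ··c··> m1
  m1 = a.(0 + 0 + (0 + 0)) + (c.c.0 + (a.0 + 0 | 0)) ⊢ ··a··> m2, ··a··> m3, ··c··> m4
  m2 = 0 ⊢ ∅
  m3 = 0 + 0 + (0 + 0) ⊢ ∅
  m4 = c.0 ⊢ ··c··> m2
Reachable graph of Q (4 states):
  n0 = c.(a.(0 + 0 + (0 + 0)) + (c.0 + (a.0 + 0 | 0))) ⊢ ··c··> n1
  n1 = a.(0 + 0 + (0 + 0)) + (c.0 + (a.0 + 0 | 0)) ⊢ ··a··> n2, ··a··> n3, ··c··> n2
  n2 = 0 ⊢ ∅
  n3 = 0 + 0 + (0 + 0) ⊢ ∅
Coarsest stable partition (strong bisimilarity classes):
  B0 = {m0}
  B1 = {m1}
  B2 = {m2, m3, n2, n3}
  B3 = {m4}
  B4 = {n0}
  B5 = {n1}
m0 ∈ B0, n0 ∈ B4 → different blocks

P ≁ Q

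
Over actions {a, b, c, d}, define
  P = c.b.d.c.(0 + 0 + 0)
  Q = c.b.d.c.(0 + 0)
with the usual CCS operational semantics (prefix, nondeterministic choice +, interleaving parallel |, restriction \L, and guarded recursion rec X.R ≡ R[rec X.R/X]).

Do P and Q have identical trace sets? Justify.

traces(P) = traces(Q)

LTS(P): 5 reachable states
  u0 = c.b.d.c.(0 + 0 + 0) :: --c--▸ u1
  u1 = b.d.c.(0 + 0 + 0) :: --b--▸ u2
  u2 = d.c.(0 + 0 + 0) :: --d--▸ u3
  u3 = c.(0 + 0 + 0) :: --c--▸ u4
  u4 = 0 + 0 + 0 :: stopped
LTS(Q): 5 reachable states
  v0 = c.b.d.c.(0 + 0) :: --c--▸ v1
  v1 = b.d.c.(0 + 0) :: --b--▸ v2
  v2 = d.c.(0 + 0) :: --d--▸ v3
  v3 = c.(0 + 0) :: --c--▸ v4
  v4 = 0 + 0 :: stopped
Coarsest stable partition (strong bisimilarity classes):
  B0 = {u0, v0}
  B1 = {u1, v1}
  B2 = {u2, v2}
  B3 = {u3, v3}
  B4 = {u4, v4}
u0 ∈ B0, v0 ∈ B0 → same block
Bisimilar ⇒ trace-equivalent.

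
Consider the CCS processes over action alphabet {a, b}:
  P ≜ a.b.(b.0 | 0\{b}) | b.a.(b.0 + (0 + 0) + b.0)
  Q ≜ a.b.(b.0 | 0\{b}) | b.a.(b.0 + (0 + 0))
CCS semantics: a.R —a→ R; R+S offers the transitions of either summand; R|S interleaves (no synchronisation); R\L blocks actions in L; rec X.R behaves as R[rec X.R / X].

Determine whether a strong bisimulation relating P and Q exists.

YES

Reachable graph of P (16 states):
  s0 = a.b.(b.0 | 0\{b}) | b.a.(b.0 + (0 + 0) + b.0) → --a--▸ s1, --b--▸ s2
  s1 = b.(b.0 | 0\{b}) | b.a.(b.0 + (0 + 0) + b.0) → --b--▸ s3, --b--▸ s4
  s2 = a.b.(b.0 | 0\{b}) | a.(b.0 + (0 + 0) + b.0) → --a--▸ s3, --a--▸ s5
  s3 = b.(b.0 | 0\{b}) | a.(b.0 + (0 + 0) + b.0) → --a--▸ s6, --b--▸ s7
  s4 = b.0 | 0\{b} | b.a.(b.0 + (0 + 0) + b.0) → --b--▸ s7, --b--▸ s8
  s5 = a.b.(b.0 | 0\{b}) | (b.0 + (0 + 0) + b.0) → --a--▸ s6, --b--▸ s9
  s6 = b.(b.0 | 0\{b}) | (b.0 + (0 + 0) + b.0) → --b--▸ s10, --b--▸ s11
  s7 = b.0 | 0\{b} | a.(b.0 + (0 + 0) + b.0) → --a--▸ s11, --b--▸ s12
  s8 = 0 | 0\{b} | b.a.(b.0 + (0 + 0) + b.0) → --b--▸ s12
  s9 = a.b.(b.0 | 0\{b}) | 0 → --a--▸ s10
  s10 = b.(b.0 | 0\{b}) | 0 → --b--▸ s13
  s11 = b.0 | 0\{b} | (b.0 + (0 + 0) + b.0) → --b--▸ s13, --b--▸ s14
  s12 = 0 | 0\{b} | a.(b.0 + (0 + 0) + b.0) → --a--▸ s14
  s13 = b.0 | 0\{b} | 0 → --b--▸ s15
  s14 = 0 | 0\{b} | (b.0 + (0 + 0) + b.0) → --b--▸ s15
  s15 = 0 | 0\{b} | 0 → ∅
Reachable graph of Q (16 states):
  t0 = a.b.(b.0 | 0\{b}) | b.a.(b.0 + (0 + 0)) → --a--▸ t1, --b--▸ t2
  t1 = b.(b.0 | 0\{b}) | b.a.(b.0 + (0 + 0)) → --b--▸ t3, --b--▸ t4
  t2 = a.b.(b.0 | 0\{b}) | a.(b.0 + (0 + 0)) → --a--▸ t3, --a--▸ t5
  t3 = b.(b.0 | 0\{b}) | a.(b.0 + (0 + 0)) → --a--▸ t6, --b--▸ t7
  t4 = b.0 | 0\{b} | b.a.(b.0 + (0 + 0)) → --b--▸ t7, --b--▸ t8
  t5 = a.b.(b.0 | 0\{b}) | (b.0 + (0 + 0)) → --a--▸ t6, --b--▸ t9
  t6 = b.(b.0 | 0\{b}) | (b.0 + (0 + 0)) → --b--▸ t10, --b--▸ t11
  t7 = b.0 | 0\{b} | a.(b.0 + (0 + 0)) → --a--▸ t11, --b--▸ t12
  t8 = 0 | 0\{b} | b.a.(b.0 + (0 + 0)) → --b--▸ t12
  t9 = a.b.(b.0 | 0\{b}) | 0 → --a--▸ t10
  t10 = b.(b.0 | 0\{b}) | 0 → --b--▸ t13
  t11 = b.0 | 0\{b} | (b.0 + (0 + 0)) → --b--▸ t13, --b--▸ t14
  t12 = 0 | 0\{b} | a.(b.0 + (0 + 0)) → --a--▸ t14
  t13 = b.0 | 0\{b} | 0 → --b--▸ t15
  t14 = 0 | 0\{b} | (b.0 + (0 + 0)) → --b--▸ t15
  t15 = 0 | 0\{b} | 0 → ∅
Bisimilarity quotient blocks:
  B0 = {s0, t0}
  B1 = {s2, t2}
  B2 = {s3, t3}
  B3 = {s7, t7}
  B4 = {s10, s11, t10, t11}
  B5 = {s13, s14, t13, t14}
  B6 = {s15, t15}
  B7 = {s12, t12}
  B8 = {s6, t6}
  B9 = {s5, t5}
  B10 = {s9, t9}
  B11 = {s1, t1}
  B12 = {s4, t4}
  B13 = {s8, t8}
s0 ∈ B0, t0 ∈ B0 → same block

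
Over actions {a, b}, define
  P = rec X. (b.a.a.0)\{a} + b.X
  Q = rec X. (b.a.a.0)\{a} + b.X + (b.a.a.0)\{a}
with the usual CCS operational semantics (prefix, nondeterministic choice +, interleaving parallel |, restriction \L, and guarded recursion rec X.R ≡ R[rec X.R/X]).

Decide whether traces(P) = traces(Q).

traces(P) = traces(Q)

LTS(P): 2 reachable states
  s0 = rec X. (b.a.a.0)\{a} + b.X has moves --b--▸ s0, --b--▸ s1
  s1 = (a.a.0)\{a} has moves (no moves)
LTS(Q): 2 reachable states
  t0 = rec X. (b.a.a.0)\{a} + b.X + (b.a.a.0)\{a} has moves --b--▸ t0, --b--▸ t1
  t1 = (a.a.0)\{a} has moves (no moves)
Partition-refinement fixed point:
  B0 = {s0, t0}
  B1 = {s1, t1}
s0 ∈ B0, t0 ∈ B0 → same block
Bisimilar ⇒ trace-equivalent.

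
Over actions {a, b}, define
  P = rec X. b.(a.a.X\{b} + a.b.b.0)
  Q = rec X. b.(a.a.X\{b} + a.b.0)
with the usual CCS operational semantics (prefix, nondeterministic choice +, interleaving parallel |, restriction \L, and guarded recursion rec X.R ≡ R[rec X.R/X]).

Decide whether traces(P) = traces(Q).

traces(P) ≠ traces(Q) — witness ⟨babb⟩

LTS(P): 7 reachable states
  s0 = rec X. b.(a.a.X\{b} + a.b.b.0) ⊢ --b--▸ s1
  s1 = a.a.(rec X. b.(a.a.X\{b} + a.b.b.0))\{b} + a.b.b.0 ⊢ --a--▸ s2, --a--▸ s3
  s2 = a.(rec X. b.(a.a.X\{b} + a.b.b.0))\{b} ⊢ --a--▸ s4
  s3 = b.b.0 ⊢ --b--▸ s5
  s4 = (rec X. b.(a.a.X\{b} + a.b.b.0))\{b} ⊢ ·
  s5 = b.0 ⊢ --b--▸ s6
  s6 = 0 ⊢ ·
LTS(Q): 6 reachable states
  t0 = rec X. b.(a.a.X\{b} + a.b.0) ⊢ --b--▸ t1
  t1 = a.a.(rec X. b.(a.a.X\{b} + a.b.0))\{b} + a.b.0 ⊢ --a--▸ t2, --a--▸ t3
  t2 = a.(rec X. b.(a.a.X\{b} + a.b.0))\{b} ⊢ --a--▸ t4
  t3 = b.0 ⊢ --b--▸ t5
  t4 = (rec X. b.(a.a.X\{b} + a.b.0))\{b} ⊢ ·
  t5 = 0 ⊢ ·
Executing babb from P (initial set {s0}):
  step 1 (b): {s1}
  step 2 (a): {s2, s3}
  step 3 (b): {s5}
  step 4 (b): {s6}
  P completes σ.
Executing babb from Q (initial set {t0}):
  step 1 (b): {t1}
  step 2 (a): {t2, t3}
  step 3 (b): {t5}
  step 4 (b): ∅ (Q stuck)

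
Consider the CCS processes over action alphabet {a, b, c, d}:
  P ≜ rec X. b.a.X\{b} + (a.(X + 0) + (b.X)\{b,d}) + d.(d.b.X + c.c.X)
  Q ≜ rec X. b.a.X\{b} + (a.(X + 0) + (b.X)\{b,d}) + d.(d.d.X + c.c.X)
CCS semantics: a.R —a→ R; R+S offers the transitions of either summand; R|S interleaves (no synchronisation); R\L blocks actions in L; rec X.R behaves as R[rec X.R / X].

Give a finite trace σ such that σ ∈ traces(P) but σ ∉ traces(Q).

Reachable graph of P (11 states):
  p0 = rec X. b.a.X\{b} + (a.(X + 0) + (b.X)\{b,d}) + d.(d.b.X + c.c.X) | ··a··> p1, ··b··> p2, ··d··> p3
  p1 = (rec X. b.a.X\{b} + (a.(X + 0) + (b.X)\{b,d}) + d.(d.b.X + c.c.X)) + 0 | ··a··> p1, ··b··> p2, ··d··> p3
  p2 = a.(rec X. b.a.X\{b} + (a.(X + 0) + (b.X)\{b,d}) + d.(d.b.X + c.c.X))\{b} | ··a··> p4
  p3 = d.b.(rec X. b.a.X\{b} + (a.(X + 0) + (b.X)\{b,d}) + d.(d.b.X + c.c.X)) + c.c.(rec X. b.a.X\{b} + (a.(X + 0) + (b.X)\{b,d}) + d.(d.b.X + c.c.X)) | ··c··> p5, ··d··> p6
  p4 = (rec X. b.a.X\{b} + (a.(X + 0) + (b.X)\{b,d}) + d.(d.b.X + c.c.X))\{b} | ··a··> p7, ··d··> p8
  p5 = c.(rec X. b.a.X\{b} + (a.(X + 0) + (b.X)\{b,d}) + d.(d.b.X + c.c.X)) | ··c··> p0
  p6 = b.(rec X. b.a.X\{b} + (a.(X + 0) + (b.X)\{b,d}) + d.(d.b.X + c.c.X)) | ··b··> p0
  p7 = ((rec X. b.a.X\{b} + (a.(X + 0) + (b.X)\{b,d}) + d.(d.b.X + c.c.X)) + 0)\{b} | ··a··> p7, ··d··> p8
  p8 = (d.b.(rec X. b.a.X\{b} + (a.(X + 0) + (b.X)\{b,d}) + d.(d.b.X + c.c.X)) + c.c.(rec X. b.a.X\{b} + (a.(X + 0) + (b.X)\{b,d}) + d.(d.b.X + c.c.X)))\{b} | ··c··> p9, ··d··> p10
  p9 = (c.(rec X. b.a.X\{b} + (a.(X + 0) + (b.X)\{b,d}) + d.(d.b.X + c.c.X)))\{b} | ··c··> p4
  p10 = (b.(rec X. b.a.X\{b} + (a.(X + 0) + (b.X)\{b,d}) + d.(d.b.X + c.c.X)))\{b} | stopped
Reachable graph of Q (11 states):
  q0 = rec X. b.a.X\{b} + (a.(X + 0) + (b.X)\{b,d}) + d.(d.d.X + c.c.X) | ··a··> q1, ··b··> q2, ··d··> q3
  q1 = (rec X. b.a.X\{b} + (a.(X + 0) + (b.X)\{b,d}) + d.(d.d.X + c.c.X)) + 0 | ··a··> q1, ··b··> q2, ··d··> q3
  q2 = a.(rec X. b.a.X\{b} + (a.(X + 0) + (b.X)\{b,d}) + d.(d.d.X + c.c.X))\{b} | ··a··> q4
  q3 = d.d.(rec X. b.a.X\{b} + (a.(X + 0) + (b.X)\{b,d}) + d.(d.d.X + c.c.X)) + c.c.(rec X. b.a.X\{b} + (a.(X + 0) + (b.X)\{b,d}) + d.(d.d.X + c.c.X)) | ··c··> q5, ··d··> q6
  q4 = (rec X. b.a.X\{b} + (a.(X + 0) + (b.X)\{b,d}) + d.(d.d.X + c.c.X))\{b} | ··a··> q7, ··d··> q8
  q5 = c.(rec X. b.a.X\{b} + (a.(X + 0) + (b.X)\{b,d}) + d.(d.d.X + c.c.X)) | ··c··> q0
  q6 = d.(rec X. b.a.X\{b} + (a.(X + 0) + (b.X)\{b,d}) + d.(d.d.X + c.c.X)) | ··d··> q0
  q7 = ((rec X. b.a.X\{b} + (a.(X + 0) + (b.X)\{b,d}) + d.(d.d.X + c.c.X)) + 0)\{b} | ··a··> q7, ··d··> q8
  q8 = (d.d.(rec X. b.a.X\{b} + (a.(X + 0) + (b.X)\{b,d}) + d.(d.d.X + c.c.X)) + c.c.(rec X. b.a.X\{b} + (a.(X + 0) + (b.X)\{b,d}) + d.(d.d.X + c.c.X)))\{b} | ··c··> q9, ··d··> q10
  q9 = (c.(rec X. b.a.X\{b} + (a.(X + 0) + (b.X)\{b,d}) + d.(d.d.X + c.c.X)))\{b} | ··c··> q4
  q10 = (d.(rec X. b.a.X\{b} + (a.(X + 0) + (b.X)\{b,d}) + d.(d.d.X + c.c.X)))\{b} | ··d··> q4
Trace ⟨ddb⟩ through P, begin at {p0}:
  step 1 (d): {p3}
  step 2 (d): {p6}
  step 3 (b): {p0}
  ✓ P
Trace ⟨ddb⟩ through Q, begin at {q0}:
  step 1 (d): {q3}
  step 2 (d): {q6}
  step 3 (b): no successor for Q

ddb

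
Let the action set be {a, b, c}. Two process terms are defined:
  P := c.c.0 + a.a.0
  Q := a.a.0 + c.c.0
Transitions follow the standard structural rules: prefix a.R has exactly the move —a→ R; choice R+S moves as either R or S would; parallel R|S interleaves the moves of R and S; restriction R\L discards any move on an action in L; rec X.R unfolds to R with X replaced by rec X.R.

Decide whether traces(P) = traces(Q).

LTS(P): 4 reachable states
  p0 = c.c.0 + a.a.0 → -a-> p1, -c-> p2
  p1 = a.0 → -a-> p3
  p2 = c.0 → -c-> p3
  p3 = 0 → (no moves)
LTS(Q): 4 reachable states
  q0 = a.a.0 + c.c.0 → -a-> q1, -c-> q2
  q1 = a.0 → -a-> q3
  q2 = c.0 → -c-> q3
  q3 = 0 → (no moves)
Bisimilarity quotient blocks:
  B0 = {p0, q0}
  B1 = {p2, q2}
  B2 = {p3, q3}
  B3 = {p1, q1}
p0 ∈ B0, q0 ∈ B0 → same block
Bisimilar ⇒ trace-equivalent.

trace-equivalent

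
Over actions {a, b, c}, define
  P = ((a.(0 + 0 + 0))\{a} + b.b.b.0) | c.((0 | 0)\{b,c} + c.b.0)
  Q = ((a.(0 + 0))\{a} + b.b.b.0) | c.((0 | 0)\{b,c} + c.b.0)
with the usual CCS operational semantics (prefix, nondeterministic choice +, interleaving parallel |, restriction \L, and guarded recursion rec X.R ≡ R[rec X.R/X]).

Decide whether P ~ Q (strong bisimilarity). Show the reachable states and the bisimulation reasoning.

P ~ Q

Reachable graph of P (16 states):
  u0 = ((a.(0 + 0 + 0))\{a} + b.b.b.0) | c.((0 | 0)\{b,c} + c.b.0) :: —b→ u1, —c→ u2
  u1 = b.b.0 | c.((0 | 0)\{b,c} + c.b.0) :: —b→ u3, —c→ u4
  u2 = ((a.(0 + 0 + 0))\{a} + b.b.b.0) | ((0 | 0)\{b,c} + c.b.0) :: —b→ u4, —c→ u5
  u3 = b.0 | c.((0 | 0)\{b,c} + c.b.0) :: —b→ u6, —c→ u7
  u4 = b.b.0 | ((0 | 0)\{b,c} + c.b.0) :: —b→ u7, —c→ u8
  u5 = ((a.(0 + 0 + 0))\{a} + b.b.b.0) | b.0 :: —b→ u8, —b→ u9
  u6 = 0 | c.((0 | 0)\{b,c} + c.b.0) :: —c→ u10
  u7 = b.0 | ((0 | 0)\{b,c} + c.b.0) :: —b→ u10, —c→ u11
  u8 = b.b.0 | b.0 :: —b→ u11, —b→ u12
  u9 = ((a.(0 + 0 + 0))\{a} + b.b.b.0) | 0 :: —b→ u12
  u10 = 0 | ((0 | 0)\{b,c} + c.b.0) :: —c→ u13
  u11 = b.0 | b.0 :: —b→ u13, —b→ u14
  u12 = b.b.0 | 0 :: —b→ u14
  u13 = 0 | b.0 :: —b→ u15
  u14 = b.0 | 0 :: —b→ u15
  u15 = 0 | 0 :: stopped
Reachable graph of Q (16 states):
  v0 = ((a.(0 + 0))\{a} + b.b.b.0) | c.((0 | 0)\{b,c} + c.b.0) :: —b→ v1, —c→ v2
  v1 = b.b.0 | c.((0 | 0)\{b,c} + c.b.0) :: —b→ v3, —c→ v4
  v2 = ((a.(0 + 0))\{a} + b.b.b.0) | ((0 | 0)\{b,c} + c.b.0) :: —b→ v4, —c→ v5
  v3 = b.0 | c.((0 | 0)\{b,c} + c.b.0) :: —b→ v6, —c→ v7
  v4 = b.b.0 | ((0 | 0)\{b,c} + c.b.0) :: —b→ v7, —c→ v8
  v5 = ((a.(0 + 0))\{a} + b.b.b.0) | b.0 :: —b→ v8, —b→ v9
  v6 = 0 | c.((0 | 0)\{b,c} + c.b.0) :: —c→ v10
  v7 = b.0 | ((0 | 0)\{b,c} + c.b.0) :: —b→ v10, —c→ v11
  v8 = b.b.0 | b.0 :: —b→ v11, —b→ v12
  v9 = ((a.(0 + 0))\{a} + b.b.b.0) | 0 :: —b→ v12
  v10 = 0 | ((0 | 0)\{b,c} + c.b.0) :: —c→ v13
  v11 = b.0 | b.0 :: —b→ v13, —b→ v14
  v12 = b.b.0 | 0 :: —b→ v14
  v13 = 0 | b.0 :: —b→ v15
  v14 = b.0 | 0 :: —b→ v15
  v15 = 0 | 0 :: stopped
Coarsest stable partition (strong bisimilarity classes):
  B0 = {u0, v0}
  B1 = {u2, v2}
  B2 = {u4, v4}
  B3 = {u8, u9, v8, v9}
  B4 = {u11, u12, v11, v12}
  B5 = {u13, u14, v13, v14}
  B6 = {u15, v15}
  B7 = {u7, v7}
  B8 = {u10, v10}
  B9 = {u5, v5}
  B10 = {u1, v1}
  B11 = {u3, v3}
  B12 = {u6, v6}
u0 ∈ B0, v0 ∈ B0 → same block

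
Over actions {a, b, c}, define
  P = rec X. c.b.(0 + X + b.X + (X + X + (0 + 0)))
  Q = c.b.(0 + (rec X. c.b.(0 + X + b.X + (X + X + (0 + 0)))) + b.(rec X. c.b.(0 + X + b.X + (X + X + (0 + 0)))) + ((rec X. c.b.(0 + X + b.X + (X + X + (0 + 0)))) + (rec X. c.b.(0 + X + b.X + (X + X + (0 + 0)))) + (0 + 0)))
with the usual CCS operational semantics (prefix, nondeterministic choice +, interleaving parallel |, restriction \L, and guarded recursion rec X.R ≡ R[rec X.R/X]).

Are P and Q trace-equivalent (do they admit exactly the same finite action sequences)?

trace-equivalent

Reachable graph of P (3 states):
  s0 = rec X. c.b.(0 + X + b.X + (X + X + (0 + 0))) has moves —c→ s1
  s1 = b.(0 + (rec X. c.b.(0 + X + b.X + (X + X + (0 + 0)))) + b.(rec X. c.b.(0 + X + b.X + (X + X + (0 + 0)))) + ((rec X. c.b.(0 + X + b.X + (X + X + (0 + 0)))) + (rec X. c.b.(0 + X + b.X + (X + X + (0 + 0)))) + (0 + 0))) has moves —b→ s2
  s2 = 0 + (rec X. c.b.(0 + X + b.X + (X + X + (0 + 0)))) + b.(rec X. c.b.(0 + X + b.X + (X + X + (0 + 0)))) + ((rec X. c.b.(0 + X + b.X + (X + X + (0 + 0)))) + (rec X. c.b.(0 + X + b.X + (X + X + (0 + 0)))) + (0 + 0)) has moves —b→ s0, —c→ s1
Reachable graph of Q (4 states):
  t0 = c.b.(0 + (rec X. c.b.(0 + X + b.X + (X + X + (0 + 0)))) + b.(rec X. c.b.(0 + X + b.X + (X + X + (0 + 0)))) + ((rec X. c.b.(0 + X + b.X + (X + X + (0 + 0)))) + (rec X. c.b.(0 + X + b.X + (X + X + (0 + 0)))) + (0 + 0))) has moves —c→ t1
  t1 = b.(0 + (rec X. c.b.(0 + X + b.X + (X + X + (0 + 0)))) + b.(rec X. c.b.(0 + X + b.X + (X + X + (0 + 0)))) + ((rec X. c.b.(0 + X + b.X + (X + X + (0 + 0)))) + (rec X. c.b.(0 + X + b.X + (X + X + (0 + 0)))) + (0 + 0))) has moves —b→ t2
  t2 = 0 + (rec X. c.b.(0 + X + b.X + (X + X + (0 + 0)))) + b.(rec X. c.b.(0 + X + b.X + (X + X + (0 + 0)))) + ((rec X. c.b.(0 + X + b.X + (X + X + (0 + 0)))) + (rec X. c.b.(0 + X + b.X + (X + X + (0 + 0)))) + (0 + 0)) has moves —b→ t3, —c→ t1
  t3 = rec X. c.b.(0 + X + b.X + (X + X + (0 + 0))) has moves —c→ t1
Bisimilarity quotient blocks:
  B0 = {s0, t0, t3}
  B1 = {s1, t1}
  B2 = {s2, t2}
s0 ∈ B0, t0 ∈ B0 → same block
Bisimilar ⇒ trace-equivalent.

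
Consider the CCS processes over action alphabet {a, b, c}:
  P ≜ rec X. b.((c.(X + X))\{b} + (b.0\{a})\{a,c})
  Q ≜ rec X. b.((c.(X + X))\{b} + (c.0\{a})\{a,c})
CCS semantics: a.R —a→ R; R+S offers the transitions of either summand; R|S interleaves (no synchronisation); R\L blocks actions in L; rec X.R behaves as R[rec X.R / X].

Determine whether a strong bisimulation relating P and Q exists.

P ≁ Q

P's transition system — 4 states:
  s0 = rec X. b.((c.(X + X))\{b} + (b.0\{a})\{a,c}) :: --b--▸ s1
  s1 = (c.((rec X. b.((c.(X + X))\{b} + (b.0\{a})\{a,c})) + (rec X. b.((c.(X + X))\{b} + (b.0\{a})\{a,c}))))\{b} + (b.0\{a})\{a,c} :: --b--▸ s2, --c--▸ s3
  s2 = 0\{a}\{a,c} :: ∅
  s3 = ((rec X. b.((c.(X + X))\{b} + (b.0\{a})\{a,c})) + (rec X. b.((c.(X + X))\{b} + (b.0\{a})\{a,c})))\{b} :: ∅
Q's transition system — 3 states:
  t0 = rec X. b.((c.(X + X))\{b} + (c.0\{a})\{a,c}) :: --b--▸ t1
  t1 = (c.((rec X. b.((c.(X + X))\{b} + (c.0\{a})\{a,c})) + (rec X. b.((c.(X + X))\{b} + (c.0\{a})\{a,c}))))\{b} + (c.0\{a})\{a,c} :: --c--▸ t2
  t2 = ((rec X. b.((c.(X + X))\{b} + (c.0\{a})\{a,c})) + (rec X. b.((c.(X + X))\{b} + (c.0\{a})\{a,c})))\{b} :: ∅
Partition-refinement fixed point:
  B0 = {s0}
  B1 = {s1}
  B2 = {s2, s3, t2}
  B3 = {t0}
  B4 = {t1}
s0 ∈ B0, t0 ∈ B3 → different blocks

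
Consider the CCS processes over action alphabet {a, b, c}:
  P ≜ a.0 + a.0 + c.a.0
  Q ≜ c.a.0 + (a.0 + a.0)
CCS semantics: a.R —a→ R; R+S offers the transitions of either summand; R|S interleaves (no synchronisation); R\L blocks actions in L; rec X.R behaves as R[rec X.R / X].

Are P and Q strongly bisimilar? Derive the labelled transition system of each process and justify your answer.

YES

LTS(P): 3 reachable states
  m0 = a.0 + a.0 + c.a.0 has moves =a=> m1, =c=> m2
  m1 = 0 has moves ∅
  m2 = a.0 has moves =a=> m1
LTS(Q): 3 reachable states
  n0 = c.a.0 + (a.0 + a.0) has moves =a=> n1, =c=> n2
  n1 = 0 has moves ∅
  n2 = a.0 has moves =a=> n1
Bisimilarity quotient blocks:
  B0 = {m0, n0}
  B1 = {m1, n1}
  B2 = {m2, n2}
m0 ∈ B0, n0 ∈ B0 → same block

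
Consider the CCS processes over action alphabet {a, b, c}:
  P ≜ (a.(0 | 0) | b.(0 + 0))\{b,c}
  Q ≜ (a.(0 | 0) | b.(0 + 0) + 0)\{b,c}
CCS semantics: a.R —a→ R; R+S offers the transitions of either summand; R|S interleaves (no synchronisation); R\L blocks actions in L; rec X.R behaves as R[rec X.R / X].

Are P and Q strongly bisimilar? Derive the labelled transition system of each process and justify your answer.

Reachable graph of P (2 states):
  m0 = (a.(0 | 0) | b.(0 + 0))\{b,c} has moves -a-> m1
  m1 = (0 | 0 | b.(0 + 0))\{b,c} has moves ·
Reachable graph of Q (2 states):
  n0 = (a.(0 | 0) | b.(0 + 0) + 0)\{b,c} has moves -a-> n1
  n1 = (0 | 0 | b.(0 + 0))\{b,c} has moves ·
Bisimilarity quotient blocks:
  B0 = {m0, n0}
  B1 = {m1, n1}
m0 ∈ B0, n0 ∈ B0 → same block

YES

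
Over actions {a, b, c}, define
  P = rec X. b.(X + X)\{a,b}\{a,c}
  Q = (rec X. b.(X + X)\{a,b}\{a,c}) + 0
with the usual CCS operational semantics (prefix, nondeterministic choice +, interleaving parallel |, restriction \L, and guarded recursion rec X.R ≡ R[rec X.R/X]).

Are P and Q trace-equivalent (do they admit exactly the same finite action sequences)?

P's transition system — 2 states:
  u0 = rec X. b.(X + X)\{a,b}\{a,c} :: --b--▸ u1
  u1 = ((rec X. b.(X + X)\{a,b}\{a,c}) + (rec X. b.(X + X)\{a,b}\{a,c}))\{a,b}\{a,c} :: ∅
Q's transition system — 2 states:
  v0 = (rec X. b.(X + X)\{a,b}\{a,c}) + 0 :: --b--▸ v1
  v1 = ((rec X. b.(X + X)\{a,b}\{a,c}) + (rec X. b.(X + X)\{a,b}\{a,c}))\{a,b}\{a,c} :: ∅
Bisimilarity quotient blocks:
  B0 = {u0, v0}
  B1 = {u1, v1}
u0 ∈ B0, v0 ∈ B0 → same block
Bisimilar ⇒ trace-equivalent.

YES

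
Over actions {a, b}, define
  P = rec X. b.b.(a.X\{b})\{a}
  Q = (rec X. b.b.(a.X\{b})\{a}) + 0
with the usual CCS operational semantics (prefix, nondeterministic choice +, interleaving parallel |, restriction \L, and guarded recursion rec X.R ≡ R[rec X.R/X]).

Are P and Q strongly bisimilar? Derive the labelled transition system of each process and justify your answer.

LTS(P): 3 reachable states
  m0 = rec X. b.b.(a.X\{b})\{a} :: --b--▸ m1
  m1 = b.(a.(rec X. b.b.(a.X\{b})\{a})\{b})\{a} :: --b--▸ m2
  m2 = (a.(rec X. b.b.(a.X\{b})\{a})\{b})\{a} :: ·
LTS(Q): 3 reachable states
  n0 = (rec X. b.b.(a.X\{b})\{a}) + 0 :: --b--▸ n1
  n1 = b.(a.(rec X. b.b.(a.X\{b})\{a})\{b})\{a} :: --b--▸ n2
  n2 = (a.(rec X. b.b.(a.X\{b})\{a})\{b})\{a} :: ·
Coarsest stable partition (strong bisimilarity classes):
  B0 = {m0, n0}
  B1 = {m1, n1}
  B2 = {m2, n2}
m0 ∈ B0, n0 ∈ B0 → same block

bisimilar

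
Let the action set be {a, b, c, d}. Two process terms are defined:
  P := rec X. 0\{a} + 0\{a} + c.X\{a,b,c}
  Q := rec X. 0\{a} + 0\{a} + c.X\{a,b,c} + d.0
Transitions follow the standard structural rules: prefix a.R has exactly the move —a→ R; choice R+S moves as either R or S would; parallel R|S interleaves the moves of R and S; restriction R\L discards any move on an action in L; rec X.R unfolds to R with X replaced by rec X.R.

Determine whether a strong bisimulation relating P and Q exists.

NO

P's transition system — 2 states:
  p0 = rec X. 0\{a} + 0\{a} + c.X\{a,b,c} | —c→ p1
  p1 = (rec X. 0\{a} + 0\{a} + c.X\{a,b,c})\{a,b,c} | ·
Q's transition system — 4 states:
  q0 = rec X. 0\{a} + 0\{a} + c.X\{a,b,c} + d.0 | —c→ q1, —d→ q2
  q1 = (rec X. 0\{a} + 0\{a} + c.X\{a,b,c} + d.0)\{a,b,c} | —d→ q3
  q2 = 0 | ·
  q3 = 0\{a,b,c} | ·
Partition-refinement fixed point:
  B0 = {p0}
  B1 = {p1, q2, q3}
  B2 = {q0}
  B3 = {q1}
p0 ∈ B0, q0 ∈ B2 → different blocks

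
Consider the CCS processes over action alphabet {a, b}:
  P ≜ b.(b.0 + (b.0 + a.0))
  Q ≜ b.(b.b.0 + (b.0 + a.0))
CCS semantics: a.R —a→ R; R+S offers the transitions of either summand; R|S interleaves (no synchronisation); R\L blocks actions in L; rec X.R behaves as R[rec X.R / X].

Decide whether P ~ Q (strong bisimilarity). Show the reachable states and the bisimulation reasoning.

not bisimilar

Reachable graph of P (3 states):
  m0 = b.(b.0 + (b.0 + a.0)) :: -b-> m1
  m1 = b.0 + (b.0 + a.0) :: -a-> m2, -b-> m2
  m2 = 0 :: stopped
Reachable graph of Q (4 states):
  n0 = b.(b.b.0 + (b.0 + a.0)) :: -b-> n1
  n1 = b.b.0 + (b.0 + a.0) :: -a-> n2, -b-> n2, -b-> n3
  n2 = 0 :: stopped
  n3 = b.0 :: -b-> n2
Partition-refinement fixed point:
  B0 = {m0}
  B1 = {m1}
  B2 = {m2, n2}
  B3 = {n0}
  B4 = {n1}
  B5 = {n3}
m0 ∈ B0, n0 ∈ B3 → different blocks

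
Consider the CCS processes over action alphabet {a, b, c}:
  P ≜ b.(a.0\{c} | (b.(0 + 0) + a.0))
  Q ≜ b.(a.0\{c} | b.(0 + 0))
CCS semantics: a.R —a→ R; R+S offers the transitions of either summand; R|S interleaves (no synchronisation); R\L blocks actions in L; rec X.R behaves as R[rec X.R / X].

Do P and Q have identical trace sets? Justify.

Reachable graph of P (7 states):
  m0 = b.(a.0\{c} | (b.(0 + 0) + a.0)) has moves ··b··> m1
  m1 = a.0\{c} | (b.(0 + 0) + a.0) has moves ··a··> m2, ··a··> m3, ··b··> m4
  m2 = 0\{c} | (b.(0 + 0) + a.0) has moves ··a··> m5, ··b··> m6
  m3 = a.0\{c} | 0 has moves ··a··> m5
  m4 = a.0\{c} | (0 + 0) has moves ··a··> m6
  m5 = 0\{c} | 0 has moves stopped
  m6 = 0\{c} | (0 + 0) has moves stopped
Reachable graph of Q (5 states):
  n0 = b.(a.0\{c} | b.(0 + 0)) has moves ··b··> n1
  n1 = a.0\{c} | b.(0 + 0) has moves ··a··> n2, ··b··> n3
  n2 = 0\{c} | b.(0 + 0) has moves ··b··> n4
  n3 = a.0\{c} | (0 + 0) has moves ··a··> n4
  n4 = 0\{c} | (0 + 0) has moves stopped
Trace ⟨baa⟩ through P, begin at {m0}:
  step 1 (b): {m1}
  step 2 (a): {m2, m3}
  step 3 (a): {m5}
  ✓ P
Trace ⟨baa⟩ through Q, begin at {n0}:
  step 1 (b): {n1}
  step 2 (a): {n2}
  step 3 (a): no successor for Q

trace-distinct — witness ⟨baa⟩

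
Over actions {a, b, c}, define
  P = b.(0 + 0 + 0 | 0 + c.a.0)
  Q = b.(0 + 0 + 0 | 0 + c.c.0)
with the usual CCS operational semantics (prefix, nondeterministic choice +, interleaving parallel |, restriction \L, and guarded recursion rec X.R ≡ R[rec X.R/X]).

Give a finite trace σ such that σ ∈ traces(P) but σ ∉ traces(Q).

bca

LTS(P): 4 reachable states
  m0 = b.(0 + 0 + 0 | 0 + c.a.0) ⊢ -b-> m1
  m1 = 0 + 0 + 0 | 0 + c.a.0 ⊢ -c-> m2
  m2 = a.0 ⊢ -a-> m3
  m3 = 0 ⊢ stopped
LTS(Q): 4 reachable states
  n0 = b.(0 + 0 + 0 | 0 + c.c.0) ⊢ -b-> n1
  n1 = 0 + 0 + 0 | 0 + c.c.0 ⊢ -c-> n2
  n2 = c.0 ⊢ -c-> n3
  n3 = 0 ⊢ stopped
Trace ⟨bca⟩ through P, begin at {m0}:
  step 1 (b): {m1}
  step 2 (c): {m2}
  step 3 (a): {m3}
  — P admits the full trace.
Trace ⟨bca⟩ through Q, begin at {n0}:
  step 1 (b): {n1}
  step 2 (c): {n2}
  step 3 (a): ∅  — Q cannot continue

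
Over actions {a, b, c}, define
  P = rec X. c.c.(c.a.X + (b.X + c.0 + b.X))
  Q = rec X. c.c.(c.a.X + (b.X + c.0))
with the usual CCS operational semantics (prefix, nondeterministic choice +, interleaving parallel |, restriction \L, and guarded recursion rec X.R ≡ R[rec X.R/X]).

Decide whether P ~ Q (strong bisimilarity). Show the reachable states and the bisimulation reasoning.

LTS(P): 5 reachable states
  u0 = rec X. c.c.(c.a.X + (b.X + c.0 + b.X)) has moves ··c··> u1
  u1 = c.(c.a.(rec X. c.c.(c.a.X + (b.X + c.0 + b.X))) + (b.(rec X. c.c.(c.a.X + (b.X + c.0 + b.X))) + c.0 + b.(rec X. c.c.(c.a.X + (b.X + c.0 + b.X))))) has moves ··c··> u2
  u2 = c.a.(rec X. c.c.(c.a.X + (b.X + c.0 + b.X))) + (b.(rec X. c.c.(c.a.X + (b.X + c.0 + b.X))) + c.0 + b.(rec X. c.c.(c.a.X + (b.X + c.0 + b.X)))) has moves ··b··> u0, ··c··> u3, ··c··> u4
  u3 = 0 has moves ∅
  u4 = a.(rec X. c.c.(c.a.X + (b.X + c.0 + b.X))) has moves ··a··> u0
LTS(Q): 5 reachable states
  v0 = rec X. c.c.(c.a.X + (b.X + c.0)) has moves ··c··> v1
  v1 = c.(c.a.(rec X. c.c.(c.a.X + (b.X + c.0))) + (b.(rec X. c.c.(c.a.X + (b.X + c.0))) + c.0)) has moves ··c··> v2
  v2 = c.a.(rec X. c.c.(c.a.X + (b.X + c.0))) + (b.(rec X. c.c.(c.a.X + (b.X + c.0))) + c.0) has moves ··b··> v0, ··c··> v3, ··c··> v4
  v3 = 0 has moves ∅
  v4 = a.(rec X. c.c.(c.a.X + (b.X + c.0))) has moves ··a··> v0
Partition-refinement fixed point:
  B0 = {u0, v0}
  B1 = {u1, v1}
  B2 = {u2, v2}
  B3 = {u4, v4}
  B4 = {u3, v3}
u0 ∈ B0, v0 ∈ B0 → same block

P ~ Q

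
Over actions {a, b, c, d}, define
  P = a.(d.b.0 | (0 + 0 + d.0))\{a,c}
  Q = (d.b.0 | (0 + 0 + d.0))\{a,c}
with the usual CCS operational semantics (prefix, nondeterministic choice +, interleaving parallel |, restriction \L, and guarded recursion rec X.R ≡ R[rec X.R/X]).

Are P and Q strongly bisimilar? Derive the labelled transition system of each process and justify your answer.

not bisimilar

Reachable graph of P (7 states):
  s0 = a.(d.b.0 | (0 + 0 + d.0))\{a,c} | —a→ s1
  s1 = (d.b.0 | (0 + 0 + d.0))\{a,c} | —d→ s2, —d→ s3
  s2 = (b.0 | (0 + 0 + d.0))\{a,c} | —b→ s4, —d→ s5
  s3 = (d.b.0 | 0)\{a,c} | —d→ s5
  s4 = (0 | (0 + 0 + d.0))\{a,c} | —d→ s6
  s5 = (b.0 | 0)\{a,c} | —b→ s6
  s6 = (0 | 0)\{a,c} | deadlocked
Reachable graph of Q (6 states):
  t0 = (d.b.0 | (0 + 0 + d.0))\{a,c} | —d→ t1, —d→ t2
  t1 = (b.0 | (0 + 0 + d.0))\{a,c} | —b→ t3, —d→ t4
  t2 = (d.b.0 | 0)\{a,c} | —d→ t4
  t3 = (0 | (0 + 0 + d.0))\{a,c} | —d→ t5
  t4 = (b.0 | 0)\{a,c} | —b→ t5
  t5 = (0 | 0)\{a,c} | deadlocked
Bisimilarity quotient blocks:
  B0 = {s0}
  B1 = {s1, t0}
  B2 = {s2, t1}
  B3 = {s4, t3}
  B4 = {s6, t5}
  B5 = {s5, t4}
  B6 = {s3, t2}
s0 ∈ B0, t0 ∈ B1 → different blocks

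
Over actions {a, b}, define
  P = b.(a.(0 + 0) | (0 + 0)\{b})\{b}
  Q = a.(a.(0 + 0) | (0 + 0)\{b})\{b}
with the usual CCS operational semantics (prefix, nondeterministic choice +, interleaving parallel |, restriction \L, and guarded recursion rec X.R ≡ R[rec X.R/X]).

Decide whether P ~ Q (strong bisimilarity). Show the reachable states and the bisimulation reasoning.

Reachable graph of P (3 states):
  u0 = b.(a.(0 + 0) | (0 + 0)\{b})\{b} → =b=> u1
  u1 = (a.(0 + 0) | (0 + 0)\{b})\{b} → =a=> u2
  u2 = ((0 + 0) | (0 + 0)\{b})\{b} → ·
Reachable graph of Q (3 states):
  v0 = a.(a.(0 + 0) | (0 + 0)\{b})\{b} → =a=> v1
  v1 = (a.(0 + 0) | (0 + 0)\{b})\{b} → =a=> v2
  v2 = ((0 + 0) | (0 + 0)\{b})\{b} → ·
Coarsest stable partition (strong bisimilarity classes):
  B0 = {u0}
  B1 = {u1, v1}
  B2 = {u2, v2}
  B3 = {v0}
u0 ∈ B0, v0 ∈ B3 → different blocks

P ≁ Q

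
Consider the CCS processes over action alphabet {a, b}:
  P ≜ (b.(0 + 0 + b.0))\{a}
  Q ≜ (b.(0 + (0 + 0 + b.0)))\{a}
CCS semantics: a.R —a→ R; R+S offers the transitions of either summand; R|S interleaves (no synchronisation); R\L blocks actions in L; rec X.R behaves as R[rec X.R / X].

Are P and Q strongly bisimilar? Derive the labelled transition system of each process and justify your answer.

P ~ Q

Reachable graph of P (3 states):
  p0 = (b.(0 + 0 + b.0))\{a} has moves ··b··> p1
  p1 = (0 + 0 + b.0)\{a} has moves ··b··> p2
  p2 = 0\{a} has moves ·
Reachable graph of Q (3 states):
  q0 = (b.(0 + (0 + 0 + b.0)))\{a} has moves ··b··> q1
  q1 = (0 + (0 + 0 + b.0))\{a} has moves ··b··> q2
  q2 = 0\{a} has moves ·
Bisimilarity quotient blocks:
  B0 = {p0, q0}
  B1 = {p1, q1}
  B2 = {p2, q2}
p0 ∈ B0, q0 ∈ B0 → same block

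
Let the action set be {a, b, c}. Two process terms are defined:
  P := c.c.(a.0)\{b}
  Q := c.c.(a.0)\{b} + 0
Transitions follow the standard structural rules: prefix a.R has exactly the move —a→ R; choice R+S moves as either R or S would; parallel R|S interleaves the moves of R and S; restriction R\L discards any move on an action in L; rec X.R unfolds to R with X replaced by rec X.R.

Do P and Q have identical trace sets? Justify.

Reachable graph of P (4 states):
  s0 = c.c.(a.0)\{b} | --c--▸ s1
  s1 = c.(a.0)\{b} | --c--▸ s2
  s2 = (a.0)\{b} | --a--▸ s3
  s3 = 0\{b} | ·
Reachable graph of Q (4 states):
  t0 = c.c.(a.0)\{b} + 0 | --c--▸ t1
  t1 = c.(a.0)\{b} | --c--▸ t2
  t2 = (a.0)\{b} | --a--▸ t3
  t3 = 0\{b} | ·
Bisimilarity quotient blocks:
  B0 = {s0, t0}
  B1 = {s1, t1}
  B2 = {s2, t2}
  B3 = {s3, t3}
s0 ∈ B0, t0 ∈ B0 → same block
Bisimilar ⇒ trace-equivalent.

YES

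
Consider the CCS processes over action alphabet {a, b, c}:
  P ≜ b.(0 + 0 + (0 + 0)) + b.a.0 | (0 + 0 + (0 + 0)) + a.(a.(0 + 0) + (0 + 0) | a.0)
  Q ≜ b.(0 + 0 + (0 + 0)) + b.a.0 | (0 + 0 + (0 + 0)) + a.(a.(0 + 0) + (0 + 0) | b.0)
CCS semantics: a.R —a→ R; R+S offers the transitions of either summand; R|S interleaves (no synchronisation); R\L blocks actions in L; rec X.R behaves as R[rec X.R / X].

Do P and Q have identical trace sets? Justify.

Reachable graph of P (7 states):
  s0 = b.(0 + 0 + (0 + 0)) + b.a.0 | (0 + 0 + (0 + 0)) + a.(a.(0 + 0) + (0 + 0) | a.0) | —a→ s1, —b→ s2, —b→ s3
  s1 = a.(0 + 0) + (0 + 0) | a.0 | —a→ s4, —a→ s5
  s2 = 0 + 0 + (0 + 0) | ∅
  s3 = a.0 | (0 + 0 + (0 + 0)) | —a→ s6
  s4 = (0 + 0) | 0 | ∅
  s5 = 0 + 0 | ∅
  s6 = 0 | (0 + 0 + (0 + 0)) | ∅
Reachable graph of Q (7 states):
  t0 = b.(0 + 0 + (0 + 0)) + b.a.0 | (0 + 0 + (0 + 0)) + a.(a.(0 + 0) + (0 + 0) | b.0) | —a→ t1, —b→ t2, —b→ t3
  t1 = a.(0 + 0) + (0 + 0) | b.0 | —a→ t4, —b→ t5
  t2 = 0 + 0 + (0 + 0) | ∅
  t3 = a.0 | (0 + 0 + (0 + 0)) | —a→ t6
  t4 = 0 + 0 | ∅
  t5 = (0 + 0) | 0 | ∅
  t6 = 0 | (0 + 0 + (0 + 0)) | ∅
Run σ = ⟨ab⟩ on Q: start {t0}
  step 1 (a): {t1}
  step 2 (b): {t5}
  ✓ Q
Run σ = ⟨ab⟩ on P: start {s0}
  step 1 (a): {s1}
  step 2 (b): ∅ (P stuck)

traces(P) ≠ traces(Q) — witness ⟨ab⟩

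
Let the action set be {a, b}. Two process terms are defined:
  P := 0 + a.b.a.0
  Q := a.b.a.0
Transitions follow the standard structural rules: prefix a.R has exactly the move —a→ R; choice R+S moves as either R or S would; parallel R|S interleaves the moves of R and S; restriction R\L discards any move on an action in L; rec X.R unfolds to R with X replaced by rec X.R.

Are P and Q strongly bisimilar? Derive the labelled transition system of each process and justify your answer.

Reachable graph of P (4 states):
  s0 = 0 + a.b.a.0 → ··a··> s1
  s1 = b.a.0 → ··b··> s2
  s2 = a.0 → ··a··> s3
  s3 = 0 → ·
Reachable graph of Q (4 states):
  t0 = a.b.a.0 → ··a··> t1
  t1 = b.a.0 → ··b··> t2
  t2 = a.0 → ··a··> t3
  t3 = 0 → ·
Coarsest stable partition (strong bisimilarity classes):
  B0 = {s0, t0}
  B1 = {s1, t1}
  B2 = {s2, t2}
  B3 = {s3, t3}
s0 ∈ B0, t0 ∈ B0 → same block

bisimilar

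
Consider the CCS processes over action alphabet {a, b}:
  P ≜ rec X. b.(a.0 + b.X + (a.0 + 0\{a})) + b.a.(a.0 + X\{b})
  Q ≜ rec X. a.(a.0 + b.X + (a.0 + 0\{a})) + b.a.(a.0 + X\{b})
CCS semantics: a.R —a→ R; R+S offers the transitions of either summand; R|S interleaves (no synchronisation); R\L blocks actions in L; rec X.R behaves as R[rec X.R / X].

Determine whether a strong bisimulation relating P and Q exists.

NO

P's transition system — 5 states:
  m0 = rec X. b.(a.0 + b.X + (a.0 + 0\{a})) + b.a.(a.0 + X\{b}) | =b=> m1, =b=> m2
  m1 = a.(a.0 + (rec X. b.(a.0 + b.X + (a.0 + 0\{a})) + b.a.(a.0 + X\{b}))\{b}) | =a=> m3
  m2 = a.0 + b.(rec X. b.(a.0 + b.X + (a.0 + 0\{a})) + b.a.(a.0 + X\{b})) + (a.0 + 0\{a}) | =a=> m4, =b=> m0
  m3 = a.0 + (rec X. b.(a.0 + b.X + (a.0 + 0\{a})) + b.a.(a.0 + X\{b}))\{b} | =a=> m4
  m4 = 0 | (no moves)
Q's transition system — 7 states:
  n0 = rec X. a.(a.0 + b.X + (a.0 + 0\{a})) + b.a.(a.0 + X\{b}) | =a=> n1, =b=> n2
  n1 = a.0 + b.(rec X. a.(a.0 + b.X + (a.0 + 0\{a})) + b.a.(a.0 + X\{b})) + (a.0 + 0\{a}) | =a=> n3, =b=> n0
  n2 = a.(a.0 + (rec X. a.(a.0 + b.X + (a.0 + 0\{a})) + b.a.(a.0 + X\{b}))\{b}) | =a=> n4
  n3 = 0 | (no moves)
  n4 = a.0 + (rec X. a.(a.0 + b.X + (a.0 + 0\{a})) + b.a.(a.0 + X\{b}))\{b} | =a=> n3, =a=> n5
  n5 = (a.0 + b.(rec X. a.(a.0 + b.X + (a.0 + 0\{a})) + b.a.(a.0 + X\{b})) + (a.0 + 0\{a}))\{b} | =a=> n6
  n6 = 0\{b} | (no moves)
Coarsest stable partition (strong bisimilarity classes):
  B0 = {m0}
  B1 = {m1}
  B2 = {m3, n5}
  B3 = {m4, n3, n6}
  B4 = {m2}
  B5 = {n0}
  B6 = {n1}
  B7 = {n2}
  B8 = {n4}
m0 ∈ B0, n0 ∈ B5 → different blocks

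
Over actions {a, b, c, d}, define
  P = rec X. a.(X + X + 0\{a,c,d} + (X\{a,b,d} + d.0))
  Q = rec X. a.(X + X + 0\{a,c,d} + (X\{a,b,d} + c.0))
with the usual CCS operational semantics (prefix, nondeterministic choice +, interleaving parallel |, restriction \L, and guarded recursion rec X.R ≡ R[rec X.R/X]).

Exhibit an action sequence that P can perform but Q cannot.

LTS(P): 3 reachable states
  s0 = rec X. a.(X + X + 0\{a,c,d} + (X\{a,b,d} + d.0)) | --a--▸ s1
  s1 = (rec X. a.(X + X + 0\{a,c,d} + (X\{a,b,d} + d.0))) + (rec X. a.(X + X + 0\{a,c,d} + (X\{a,b,d} + d.0))) + 0\{a,c,d} + ((rec X. a.(X + X + 0\{a,c,d} + (X\{a,b,d} + d.0)))\{a,b,d} + d.0) | --a--▸ s1, --d--▸ s2
  s2 = 0 | deadlocked
LTS(Q): 3 reachable states
  t0 = rec X. a.(X + X + 0\{a,c,d} + (X\{a,b,d} + c.0)) | --a--▸ t1
  t1 = (rec X. a.(X + X + 0\{a,c,d} + (X\{a,b,d} + c.0))) + (rec X. a.(X + X + 0\{a,c,d} + (X\{a,b,d} + c.0))) + 0\{a,c,d} + ((rec X. a.(X + X + 0\{a,c,d} + (X\{a,b,d} + c.0)))\{a,b,d} + c.0) | --a--▸ t1, --c--▸ t2
  t2 = 0 | deadlocked
Trace ⟨ad⟩ through P, begin at {s0}:
  [1] a ⇒ {s1}
  [2] d ⇒ {s2}
  ✓ P
Trace ⟨ad⟩ through Q, begin at {t0}:
  [1] a ⇒ {t1}
  [2] d ⇒ no successor for Q

ad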